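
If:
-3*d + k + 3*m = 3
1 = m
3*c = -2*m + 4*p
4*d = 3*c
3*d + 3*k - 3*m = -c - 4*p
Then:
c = 1/13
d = 3/52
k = 9/52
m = 1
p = 29/52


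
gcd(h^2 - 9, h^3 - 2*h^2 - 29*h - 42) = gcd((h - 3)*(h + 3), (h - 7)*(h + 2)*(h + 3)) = h + 3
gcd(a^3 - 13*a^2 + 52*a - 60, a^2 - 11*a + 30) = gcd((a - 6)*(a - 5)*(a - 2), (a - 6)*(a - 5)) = a^2 - 11*a + 30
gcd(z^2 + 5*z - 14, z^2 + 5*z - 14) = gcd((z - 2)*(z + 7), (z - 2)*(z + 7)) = z^2 + 5*z - 14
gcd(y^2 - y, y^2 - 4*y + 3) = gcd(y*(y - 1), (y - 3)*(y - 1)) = y - 1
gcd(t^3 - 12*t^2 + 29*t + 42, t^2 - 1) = t + 1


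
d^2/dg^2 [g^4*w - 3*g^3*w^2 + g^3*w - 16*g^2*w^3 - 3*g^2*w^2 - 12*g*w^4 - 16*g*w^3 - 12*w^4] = 2*w*(6*g^2 - 9*g*w + 3*g - 16*w^2 - 3*w)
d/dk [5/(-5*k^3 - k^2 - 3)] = 5*k*(15*k + 2)/(5*k^3 + k^2 + 3)^2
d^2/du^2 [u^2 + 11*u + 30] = 2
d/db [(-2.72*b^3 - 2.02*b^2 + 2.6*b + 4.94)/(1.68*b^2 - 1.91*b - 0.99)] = (-4.5696*b^4 + 10.3904*b^3 + 7.5686*b^2 - 12.5988*b + 6.8614)/(2.8224*b^4 - 6.4176*b^3 + 0.3217*b^2 + 3.7818*b + 0.9801)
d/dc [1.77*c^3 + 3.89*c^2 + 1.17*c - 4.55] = 5.31*c^2 + 7.78*c + 1.17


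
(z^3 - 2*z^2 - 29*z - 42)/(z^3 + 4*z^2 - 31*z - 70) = (z^2 - 4*z - 21)/(z^2 + 2*z - 35)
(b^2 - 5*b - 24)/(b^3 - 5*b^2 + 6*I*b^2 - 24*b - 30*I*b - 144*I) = 1/(b + 6*I)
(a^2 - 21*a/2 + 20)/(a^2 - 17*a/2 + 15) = (a - 8)/(a - 6)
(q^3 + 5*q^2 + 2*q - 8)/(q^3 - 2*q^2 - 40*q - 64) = (q - 1)/(q - 8)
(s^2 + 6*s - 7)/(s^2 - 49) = (s - 1)/(s - 7)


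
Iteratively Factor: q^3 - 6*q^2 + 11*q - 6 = (q - 3)*(q^2 - 3*q + 2) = (q - 3)*(q - 2)*(q - 1)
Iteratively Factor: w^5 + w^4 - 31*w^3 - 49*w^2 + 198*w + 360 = (w - 3)*(w^4 + 4*w^3 - 19*w^2 - 106*w - 120) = (w - 3)*(w + 3)*(w^3 + w^2 - 22*w - 40) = (w - 3)*(w + 3)*(w + 4)*(w^2 - 3*w - 10) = (w - 5)*(w - 3)*(w + 3)*(w + 4)*(w + 2)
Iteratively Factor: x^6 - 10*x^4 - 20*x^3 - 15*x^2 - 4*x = (x + 1)*(x^5 - x^4 - 9*x^3 - 11*x^2 - 4*x) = (x + 1)^2*(x^4 - 2*x^3 - 7*x^2 - 4*x) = (x + 1)^3*(x^3 - 3*x^2 - 4*x) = x*(x + 1)^3*(x^2 - 3*x - 4) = x*(x - 4)*(x + 1)^3*(x + 1)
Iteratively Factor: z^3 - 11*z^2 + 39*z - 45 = (z - 3)*(z^2 - 8*z + 15) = (z - 3)^2*(z - 5)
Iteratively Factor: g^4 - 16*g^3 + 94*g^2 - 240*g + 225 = (g - 3)*(g^3 - 13*g^2 + 55*g - 75) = (g - 3)^2*(g^2 - 10*g + 25) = (g - 5)*(g - 3)^2*(g - 5)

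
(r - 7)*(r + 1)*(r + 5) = r^3 - r^2 - 37*r - 35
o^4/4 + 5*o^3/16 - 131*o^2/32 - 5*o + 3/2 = (o/4 + 1)*(o - 4)*(o - 1/4)*(o + 3/2)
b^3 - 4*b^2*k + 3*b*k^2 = b*(b - 3*k)*(b - k)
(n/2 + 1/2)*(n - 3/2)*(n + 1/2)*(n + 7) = n^4/2 + 7*n^3/2 - 7*n^2/8 - 13*n/2 - 21/8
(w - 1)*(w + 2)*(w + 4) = w^3 + 5*w^2 + 2*w - 8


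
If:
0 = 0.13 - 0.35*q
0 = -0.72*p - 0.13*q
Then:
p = -0.07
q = 0.37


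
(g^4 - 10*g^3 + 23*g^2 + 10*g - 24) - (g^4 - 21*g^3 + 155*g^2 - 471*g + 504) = 11*g^3 - 132*g^2 + 481*g - 528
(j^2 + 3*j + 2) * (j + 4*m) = j^3 + 4*j^2*m + 3*j^2 + 12*j*m + 2*j + 8*m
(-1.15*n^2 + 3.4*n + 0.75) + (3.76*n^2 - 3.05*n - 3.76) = 2.61*n^2 + 0.35*n - 3.01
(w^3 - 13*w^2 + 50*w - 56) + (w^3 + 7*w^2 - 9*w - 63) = 2*w^3 - 6*w^2 + 41*w - 119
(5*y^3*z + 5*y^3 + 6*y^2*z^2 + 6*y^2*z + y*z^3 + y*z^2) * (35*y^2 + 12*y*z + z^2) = 175*y^5*z + 175*y^5 + 270*y^4*z^2 + 270*y^4*z + 112*y^3*z^3 + 112*y^3*z^2 + 18*y^2*z^4 + 18*y^2*z^3 + y*z^5 + y*z^4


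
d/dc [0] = 0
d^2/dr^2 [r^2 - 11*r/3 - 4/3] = 2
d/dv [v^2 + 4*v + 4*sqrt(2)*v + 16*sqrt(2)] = 2*v + 4 + 4*sqrt(2)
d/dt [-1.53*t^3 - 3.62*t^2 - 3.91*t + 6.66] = -4.59*t^2 - 7.24*t - 3.91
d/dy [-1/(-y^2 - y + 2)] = (-2*y - 1)/(y^2 + y - 2)^2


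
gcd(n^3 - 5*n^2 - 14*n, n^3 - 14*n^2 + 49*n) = n^2 - 7*n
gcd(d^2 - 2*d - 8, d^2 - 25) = 1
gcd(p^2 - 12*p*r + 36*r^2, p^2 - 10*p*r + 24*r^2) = p - 6*r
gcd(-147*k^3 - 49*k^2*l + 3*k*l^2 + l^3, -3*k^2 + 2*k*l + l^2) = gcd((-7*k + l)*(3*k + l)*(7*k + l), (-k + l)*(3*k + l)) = 3*k + l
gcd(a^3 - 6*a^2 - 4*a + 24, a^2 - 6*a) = a - 6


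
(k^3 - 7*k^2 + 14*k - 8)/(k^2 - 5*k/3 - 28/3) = 3*(k^2 - 3*k + 2)/(3*k + 7)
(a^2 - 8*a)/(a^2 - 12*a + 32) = a/(a - 4)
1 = 1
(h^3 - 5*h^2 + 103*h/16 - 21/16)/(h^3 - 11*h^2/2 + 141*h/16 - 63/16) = (4*h - 1)/(4*h - 3)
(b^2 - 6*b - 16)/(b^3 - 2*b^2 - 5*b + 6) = (b - 8)/(b^2 - 4*b + 3)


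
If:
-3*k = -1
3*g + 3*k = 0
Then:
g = -1/3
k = 1/3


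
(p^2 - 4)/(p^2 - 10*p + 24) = (p^2 - 4)/(p^2 - 10*p + 24)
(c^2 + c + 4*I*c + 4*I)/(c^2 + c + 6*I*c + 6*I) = (c + 4*I)/(c + 6*I)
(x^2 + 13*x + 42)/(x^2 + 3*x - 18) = (x + 7)/(x - 3)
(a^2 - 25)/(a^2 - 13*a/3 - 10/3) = 3*(a + 5)/(3*a + 2)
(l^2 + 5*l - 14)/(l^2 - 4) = (l + 7)/(l + 2)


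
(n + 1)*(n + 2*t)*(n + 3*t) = n^3 + 5*n^2*t + n^2 + 6*n*t^2 + 5*n*t + 6*t^2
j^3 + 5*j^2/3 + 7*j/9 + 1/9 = (j + 1/3)^2*(j + 1)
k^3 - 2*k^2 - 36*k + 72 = (k - 6)*(k - 2)*(k + 6)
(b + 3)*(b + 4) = b^2 + 7*b + 12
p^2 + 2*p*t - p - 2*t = (p - 1)*(p + 2*t)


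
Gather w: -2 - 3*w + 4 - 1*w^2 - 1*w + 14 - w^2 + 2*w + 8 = -2*w^2 - 2*w + 24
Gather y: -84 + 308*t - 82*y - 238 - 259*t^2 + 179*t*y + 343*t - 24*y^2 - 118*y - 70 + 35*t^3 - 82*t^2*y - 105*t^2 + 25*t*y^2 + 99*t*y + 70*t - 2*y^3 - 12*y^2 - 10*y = 35*t^3 - 364*t^2 + 721*t - 2*y^3 + y^2*(25*t - 36) + y*(-82*t^2 + 278*t - 210) - 392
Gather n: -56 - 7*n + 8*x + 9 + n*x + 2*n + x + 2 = n*(x - 5) + 9*x - 45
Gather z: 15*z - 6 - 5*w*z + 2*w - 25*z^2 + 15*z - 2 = 2*w - 25*z^2 + z*(30 - 5*w) - 8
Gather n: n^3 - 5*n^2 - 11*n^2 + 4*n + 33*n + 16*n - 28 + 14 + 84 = n^3 - 16*n^2 + 53*n + 70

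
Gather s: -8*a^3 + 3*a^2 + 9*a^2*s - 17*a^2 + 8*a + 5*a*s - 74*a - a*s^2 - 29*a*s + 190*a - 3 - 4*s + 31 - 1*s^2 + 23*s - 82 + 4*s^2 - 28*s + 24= -8*a^3 - 14*a^2 + 124*a + s^2*(3 - a) + s*(9*a^2 - 24*a - 9) - 30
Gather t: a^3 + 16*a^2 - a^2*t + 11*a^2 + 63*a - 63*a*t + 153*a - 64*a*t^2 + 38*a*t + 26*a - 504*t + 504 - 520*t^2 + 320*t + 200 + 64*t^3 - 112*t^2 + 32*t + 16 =a^3 + 27*a^2 + 242*a + 64*t^3 + t^2*(-64*a - 632) + t*(-a^2 - 25*a - 152) + 720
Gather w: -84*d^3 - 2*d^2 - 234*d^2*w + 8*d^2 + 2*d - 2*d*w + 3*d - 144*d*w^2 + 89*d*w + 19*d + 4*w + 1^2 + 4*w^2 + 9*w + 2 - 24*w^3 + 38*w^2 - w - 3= -84*d^3 + 6*d^2 + 24*d - 24*w^3 + w^2*(42 - 144*d) + w*(-234*d^2 + 87*d + 12)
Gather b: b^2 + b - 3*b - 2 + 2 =b^2 - 2*b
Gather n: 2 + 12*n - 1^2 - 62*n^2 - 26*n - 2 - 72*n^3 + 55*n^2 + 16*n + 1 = -72*n^3 - 7*n^2 + 2*n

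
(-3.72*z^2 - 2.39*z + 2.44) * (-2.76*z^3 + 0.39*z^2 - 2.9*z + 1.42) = 10.2672*z^5 + 5.1456*z^4 + 3.1215*z^3 + 2.6002*z^2 - 10.4698*z + 3.4648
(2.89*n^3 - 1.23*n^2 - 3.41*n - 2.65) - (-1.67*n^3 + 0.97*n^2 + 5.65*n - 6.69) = 4.56*n^3 - 2.2*n^2 - 9.06*n + 4.04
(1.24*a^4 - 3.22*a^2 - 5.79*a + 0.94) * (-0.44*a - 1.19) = -0.5456*a^5 - 1.4756*a^4 + 1.4168*a^3 + 6.3794*a^2 + 6.4765*a - 1.1186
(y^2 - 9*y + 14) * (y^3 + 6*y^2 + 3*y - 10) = y^5 - 3*y^4 - 37*y^3 + 47*y^2 + 132*y - 140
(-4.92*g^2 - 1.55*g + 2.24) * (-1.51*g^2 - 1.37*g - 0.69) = 7.4292*g^4 + 9.0809*g^3 + 2.1359*g^2 - 1.9993*g - 1.5456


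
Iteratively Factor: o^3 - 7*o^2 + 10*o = (o)*(o^2 - 7*o + 10) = o*(o - 5)*(o - 2)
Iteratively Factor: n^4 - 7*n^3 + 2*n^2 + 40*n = (n)*(n^3 - 7*n^2 + 2*n + 40) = n*(n - 5)*(n^2 - 2*n - 8) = n*(n - 5)*(n + 2)*(n - 4)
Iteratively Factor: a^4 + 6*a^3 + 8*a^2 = (a + 4)*(a^3 + 2*a^2) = (a + 2)*(a + 4)*(a^2) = a*(a + 2)*(a + 4)*(a)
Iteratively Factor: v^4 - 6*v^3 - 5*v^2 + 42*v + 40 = (v + 1)*(v^3 - 7*v^2 + 2*v + 40) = (v - 5)*(v + 1)*(v^2 - 2*v - 8) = (v - 5)*(v + 1)*(v + 2)*(v - 4)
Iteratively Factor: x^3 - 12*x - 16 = (x - 4)*(x^2 + 4*x + 4) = (x - 4)*(x + 2)*(x + 2)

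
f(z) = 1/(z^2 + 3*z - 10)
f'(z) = (-2*z - 3)/(z^2 + 3*z - 10)^2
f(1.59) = -0.37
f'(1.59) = -0.85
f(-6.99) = 0.06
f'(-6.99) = 0.03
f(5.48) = 0.03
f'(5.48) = -0.01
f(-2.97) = -0.10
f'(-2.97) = 0.03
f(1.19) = -0.20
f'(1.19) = -0.21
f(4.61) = 0.04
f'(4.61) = -0.02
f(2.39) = 0.35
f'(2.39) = -0.94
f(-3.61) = -0.13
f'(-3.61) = 0.07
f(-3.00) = -0.10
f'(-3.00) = 0.03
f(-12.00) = 0.01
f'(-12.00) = 0.00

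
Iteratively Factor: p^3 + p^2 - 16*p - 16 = (p + 1)*(p^2 - 16) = (p + 1)*(p + 4)*(p - 4)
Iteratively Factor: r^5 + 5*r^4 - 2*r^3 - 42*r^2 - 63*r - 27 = (r - 3)*(r^4 + 8*r^3 + 22*r^2 + 24*r + 9) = (r - 3)*(r + 1)*(r^3 + 7*r^2 + 15*r + 9) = (r - 3)*(r + 1)*(r + 3)*(r^2 + 4*r + 3) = (r - 3)*(r + 1)*(r + 3)^2*(r + 1)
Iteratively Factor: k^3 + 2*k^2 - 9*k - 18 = (k - 3)*(k^2 + 5*k + 6) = (k - 3)*(k + 3)*(k + 2)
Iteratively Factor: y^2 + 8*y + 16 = (y + 4)*(y + 4)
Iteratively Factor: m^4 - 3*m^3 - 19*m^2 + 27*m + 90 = (m + 3)*(m^3 - 6*m^2 - m + 30) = (m - 5)*(m + 3)*(m^2 - m - 6) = (m - 5)*(m - 3)*(m + 3)*(m + 2)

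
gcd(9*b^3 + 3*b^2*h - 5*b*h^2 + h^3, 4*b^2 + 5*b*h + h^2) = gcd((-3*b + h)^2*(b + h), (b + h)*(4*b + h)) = b + h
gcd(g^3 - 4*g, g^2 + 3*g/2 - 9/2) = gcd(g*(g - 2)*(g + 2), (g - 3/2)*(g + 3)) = 1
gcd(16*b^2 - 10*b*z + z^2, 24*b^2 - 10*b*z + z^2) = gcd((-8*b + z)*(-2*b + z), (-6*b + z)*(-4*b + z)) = 1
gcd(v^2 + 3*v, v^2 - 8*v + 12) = 1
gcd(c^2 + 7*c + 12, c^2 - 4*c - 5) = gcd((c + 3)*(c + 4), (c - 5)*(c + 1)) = 1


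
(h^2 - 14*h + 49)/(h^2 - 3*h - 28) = (h - 7)/(h + 4)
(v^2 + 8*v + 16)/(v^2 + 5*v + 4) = (v + 4)/(v + 1)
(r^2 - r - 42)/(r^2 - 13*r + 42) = (r + 6)/(r - 6)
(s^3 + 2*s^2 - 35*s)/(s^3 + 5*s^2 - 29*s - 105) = s/(s + 3)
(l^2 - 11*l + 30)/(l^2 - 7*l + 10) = (l - 6)/(l - 2)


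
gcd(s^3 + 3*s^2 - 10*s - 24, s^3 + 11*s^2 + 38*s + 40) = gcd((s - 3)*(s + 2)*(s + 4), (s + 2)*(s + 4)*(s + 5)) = s^2 + 6*s + 8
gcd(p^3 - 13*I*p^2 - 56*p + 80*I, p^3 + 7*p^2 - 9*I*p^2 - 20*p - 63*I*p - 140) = p^2 - 9*I*p - 20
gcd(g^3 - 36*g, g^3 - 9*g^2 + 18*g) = g^2 - 6*g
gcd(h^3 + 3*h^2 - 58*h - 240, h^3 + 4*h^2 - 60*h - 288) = h^2 - 2*h - 48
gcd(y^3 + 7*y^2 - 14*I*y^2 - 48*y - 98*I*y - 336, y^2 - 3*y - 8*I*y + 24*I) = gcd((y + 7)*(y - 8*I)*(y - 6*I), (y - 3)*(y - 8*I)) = y - 8*I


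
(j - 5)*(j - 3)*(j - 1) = j^3 - 9*j^2 + 23*j - 15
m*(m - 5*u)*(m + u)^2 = m^4 - 3*m^3*u - 9*m^2*u^2 - 5*m*u^3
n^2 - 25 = (n - 5)*(n + 5)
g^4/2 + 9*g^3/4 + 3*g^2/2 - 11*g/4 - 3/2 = (g/2 + 1)*(g - 1)*(g + 1/2)*(g + 3)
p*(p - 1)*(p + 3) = p^3 + 2*p^2 - 3*p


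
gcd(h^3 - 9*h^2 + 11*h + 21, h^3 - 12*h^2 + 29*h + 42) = h^2 - 6*h - 7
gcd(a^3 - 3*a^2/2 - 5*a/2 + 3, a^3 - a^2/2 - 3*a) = a^2 - a/2 - 3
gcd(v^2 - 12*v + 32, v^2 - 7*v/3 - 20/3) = v - 4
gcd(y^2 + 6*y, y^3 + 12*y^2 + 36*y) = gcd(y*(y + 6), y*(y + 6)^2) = y^2 + 6*y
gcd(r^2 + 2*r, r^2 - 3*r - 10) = r + 2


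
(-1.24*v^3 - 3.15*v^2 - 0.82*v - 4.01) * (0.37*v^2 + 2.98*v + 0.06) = -0.4588*v^5 - 4.8607*v^4 - 9.7648*v^3 - 4.1163*v^2 - 11.999*v - 0.2406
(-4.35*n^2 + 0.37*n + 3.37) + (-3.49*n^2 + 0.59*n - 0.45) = -7.84*n^2 + 0.96*n + 2.92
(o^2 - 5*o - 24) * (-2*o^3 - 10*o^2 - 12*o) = -2*o^5 + 86*o^3 + 300*o^2 + 288*o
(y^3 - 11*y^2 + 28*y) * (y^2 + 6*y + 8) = y^5 - 5*y^4 - 30*y^3 + 80*y^2 + 224*y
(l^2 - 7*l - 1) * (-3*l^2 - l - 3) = -3*l^4 + 20*l^3 + 7*l^2 + 22*l + 3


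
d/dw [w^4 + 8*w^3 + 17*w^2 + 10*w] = 4*w^3 + 24*w^2 + 34*w + 10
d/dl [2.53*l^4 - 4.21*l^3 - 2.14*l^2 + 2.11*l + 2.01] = 10.12*l^3 - 12.63*l^2 - 4.28*l + 2.11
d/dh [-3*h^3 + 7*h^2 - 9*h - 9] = -9*h^2 + 14*h - 9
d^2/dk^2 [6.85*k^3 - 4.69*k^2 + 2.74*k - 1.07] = 41.1*k - 9.38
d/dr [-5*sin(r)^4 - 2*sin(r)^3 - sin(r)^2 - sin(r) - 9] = (-17*sin(r) + 5*sin(3*r) + 3*cos(2*r) - 4)*cos(r)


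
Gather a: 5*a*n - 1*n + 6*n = 5*a*n + 5*n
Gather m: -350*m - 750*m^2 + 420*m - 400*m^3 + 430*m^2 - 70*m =-400*m^3 - 320*m^2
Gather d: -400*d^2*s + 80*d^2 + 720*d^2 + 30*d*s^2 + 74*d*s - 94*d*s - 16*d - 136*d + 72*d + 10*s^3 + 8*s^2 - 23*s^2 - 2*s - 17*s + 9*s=d^2*(800 - 400*s) + d*(30*s^2 - 20*s - 80) + 10*s^3 - 15*s^2 - 10*s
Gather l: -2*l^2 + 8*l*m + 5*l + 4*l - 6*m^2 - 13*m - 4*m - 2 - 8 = -2*l^2 + l*(8*m + 9) - 6*m^2 - 17*m - 10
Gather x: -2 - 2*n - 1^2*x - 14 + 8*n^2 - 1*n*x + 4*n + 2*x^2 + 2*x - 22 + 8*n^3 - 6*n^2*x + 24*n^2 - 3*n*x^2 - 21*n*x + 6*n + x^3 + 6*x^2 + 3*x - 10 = 8*n^3 + 32*n^2 + 8*n + x^3 + x^2*(8 - 3*n) + x*(-6*n^2 - 22*n + 4) - 48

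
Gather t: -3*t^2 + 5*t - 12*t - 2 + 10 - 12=-3*t^2 - 7*t - 4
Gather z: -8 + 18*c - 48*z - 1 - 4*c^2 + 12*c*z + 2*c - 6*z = -4*c^2 + 20*c + z*(12*c - 54) - 9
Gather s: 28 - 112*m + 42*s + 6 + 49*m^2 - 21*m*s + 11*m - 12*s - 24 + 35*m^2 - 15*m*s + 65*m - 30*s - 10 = 84*m^2 - 36*m*s - 36*m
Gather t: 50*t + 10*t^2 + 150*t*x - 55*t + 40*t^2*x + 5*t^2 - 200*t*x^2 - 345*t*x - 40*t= t^2*(40*x + 15) + t*(-200*x^2 - 195*x - 45)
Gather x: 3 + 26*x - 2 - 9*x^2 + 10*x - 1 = -9*x^2 + 36*x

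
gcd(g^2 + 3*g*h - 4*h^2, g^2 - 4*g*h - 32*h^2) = g + 4*h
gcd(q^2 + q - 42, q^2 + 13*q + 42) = q + 7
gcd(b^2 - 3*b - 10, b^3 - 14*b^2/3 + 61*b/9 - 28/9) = 1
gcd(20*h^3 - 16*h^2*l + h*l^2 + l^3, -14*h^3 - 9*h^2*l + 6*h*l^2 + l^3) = 2*h - l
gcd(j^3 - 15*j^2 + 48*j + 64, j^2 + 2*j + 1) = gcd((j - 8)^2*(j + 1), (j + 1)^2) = j + 1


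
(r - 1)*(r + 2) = r^2 + r - 2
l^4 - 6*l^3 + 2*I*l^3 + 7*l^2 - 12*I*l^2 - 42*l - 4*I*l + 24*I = (l - 6)*(l - I)^2*(l + 4*I)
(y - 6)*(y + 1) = y^2 - 5*y - 6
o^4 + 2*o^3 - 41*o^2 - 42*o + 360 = (o - 5)*(o - 3)*(o + 4)*(o + 6)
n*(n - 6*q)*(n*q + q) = n^3*q - 6*n^2*q^2 + n^2*q - 6*n*q^2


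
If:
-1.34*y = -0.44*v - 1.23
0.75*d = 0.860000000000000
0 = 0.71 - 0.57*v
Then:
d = 1.15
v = 1.25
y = 1.33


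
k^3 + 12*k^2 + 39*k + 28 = (k + 1)*(k + 4)*(k + 7)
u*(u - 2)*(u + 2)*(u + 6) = u^4 + 6*u^3 - 4*u^2 - 24*u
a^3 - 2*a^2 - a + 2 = (a - 2)*(a - 1)*(a + 1)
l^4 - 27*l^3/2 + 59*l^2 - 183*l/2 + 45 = (l - 6)*(l - 5)*(l - 3/2)*(l - 1)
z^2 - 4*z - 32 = (z - 8)*(z + 4)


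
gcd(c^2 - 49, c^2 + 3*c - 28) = c + 7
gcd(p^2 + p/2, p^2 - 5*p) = p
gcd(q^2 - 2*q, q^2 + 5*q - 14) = q - 2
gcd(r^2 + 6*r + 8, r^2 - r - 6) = r + 2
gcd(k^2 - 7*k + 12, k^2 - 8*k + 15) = k - 3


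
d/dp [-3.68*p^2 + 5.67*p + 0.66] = 5.67 - 7.36*p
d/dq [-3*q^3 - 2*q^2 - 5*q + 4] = -9*q^2 - 4*q - 5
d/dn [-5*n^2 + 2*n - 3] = 2 - 10*n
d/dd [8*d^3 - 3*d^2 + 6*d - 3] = 24*d^2 - 6*d + 6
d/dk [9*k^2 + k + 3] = 18*k + 1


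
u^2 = u^2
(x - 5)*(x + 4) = x^2 - x - 20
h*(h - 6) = h^2 - 6*h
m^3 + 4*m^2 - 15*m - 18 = (m - 3)*(m + 1)*(m + 6)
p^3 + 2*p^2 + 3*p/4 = p*(p + 1/2)*(p + 3/2)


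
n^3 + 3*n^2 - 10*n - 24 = (n - 3)*(n + 2)*(n + 4)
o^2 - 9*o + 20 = (o - 5)*(o - 4)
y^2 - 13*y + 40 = (y - 8)*(y - 5)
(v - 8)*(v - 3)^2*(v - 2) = v^4 - 16*v^3 + 85*v^2 - 186*v + 144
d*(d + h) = d^2 + d*h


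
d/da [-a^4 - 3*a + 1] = -4*a^3 - 3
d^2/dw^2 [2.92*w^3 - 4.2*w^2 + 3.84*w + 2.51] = 17.52*w - 8.4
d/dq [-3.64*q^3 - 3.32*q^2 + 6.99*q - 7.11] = -10.92*q^2 - 6.64*q + 6.99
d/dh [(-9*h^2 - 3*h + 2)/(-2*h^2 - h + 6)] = (3*h^2 - 100*h - 16)/(4*h^4 + 4*h^3 - 23*h^2 - 12*h + 36)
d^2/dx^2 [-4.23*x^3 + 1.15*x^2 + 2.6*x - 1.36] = 2.3 - 25.38*x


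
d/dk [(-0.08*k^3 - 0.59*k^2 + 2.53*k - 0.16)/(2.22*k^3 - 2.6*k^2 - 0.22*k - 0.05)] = (1.5178*k^4 - 11.198*k^3 + 7.7854*k^2 - 0.773*k - 0.1617)/(4.9284*k^6 - 11.544*k^5 + 5.7832*k^4 + 0.922*k^3 + 0.3084*k^2 + 0.022*k + 0.0025)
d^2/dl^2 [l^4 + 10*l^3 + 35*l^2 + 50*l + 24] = 12*l^2 + 60*l + 70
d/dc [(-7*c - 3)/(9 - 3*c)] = -8/(c - 3)^2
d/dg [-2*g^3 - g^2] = 2*g*(-3*g - 1)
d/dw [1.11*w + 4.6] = 1.11000000000000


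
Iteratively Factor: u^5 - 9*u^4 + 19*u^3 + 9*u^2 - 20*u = (u)*(u^4 - 9*u^3 + 19*u^2 + 9*u - 20) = u*(u + 1)*(u^3 - 10*u^2 + 29*u - 20) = u*(u - 4)*(u + 1)*(u^2 - 6*u + 5) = u*(u - 4)*(u - 1)*(u + 1)*(u - 5)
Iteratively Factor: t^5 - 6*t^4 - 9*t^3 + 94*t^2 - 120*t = (t)*(t^4 - 6*t^3 - 9*t^2 + 94*t - 120) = t*(t + 4)*(t^3 - 10*t^2 + 31*t - 30) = t*(t - 5)*(t + 4)*(t^2 - 5*t + 6) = t*(t - 5)*(t - 3)*(t + 4)*(t - 2)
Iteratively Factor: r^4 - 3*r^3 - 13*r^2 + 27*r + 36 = (r + 1)*(r^3 - 4*r^2 - 9*r + 36) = (r + 1)*(r + 3)*(r^2 - 7*r + 12) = (r - 3)*(r + 1)*(r + 3)*(r - 4)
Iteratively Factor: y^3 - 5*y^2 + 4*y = (y)*(y^2 - 5*y + 4) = y*(y - 4)*(y - 1)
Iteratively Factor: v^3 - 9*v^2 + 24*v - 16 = (v - 1)*(v^2 - 8*v + 16) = (v - 4)*(v - 1)*(v - 4)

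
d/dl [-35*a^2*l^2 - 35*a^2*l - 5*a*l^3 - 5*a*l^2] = 5*a*(-14*a*l - 7*a - 3*l^2 - 2*l)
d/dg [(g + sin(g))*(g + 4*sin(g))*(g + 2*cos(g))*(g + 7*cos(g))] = -(g + sin(g))*(g + 4*sin(g))*(g + 2*cos(g))*(7*sin(g) - 1) - (g + sin(g))*(g + 4*sin(g))*(g + 7*cos(g))*(2*sin(g) - 1) + (g + sin(g))*(g + 2*cos(g))*(g + 7*cos(g))*(4*cos(g) + 1) + (g + 4*sin(g))*(g + 2*cos(g))*(g + 7*cos(g))*(cos(g) + 1)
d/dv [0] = 0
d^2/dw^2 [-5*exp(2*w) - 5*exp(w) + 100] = (-20*exp(w) - 5)*exp(w)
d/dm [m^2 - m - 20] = 2*m - 1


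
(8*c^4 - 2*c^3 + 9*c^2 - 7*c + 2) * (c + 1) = 8*c^5 + 6*c^4 + 7*c^3 + 2*c^2 - 5*c + 2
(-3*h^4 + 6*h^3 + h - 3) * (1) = -3*h^4 + 6*h^3 + h - 3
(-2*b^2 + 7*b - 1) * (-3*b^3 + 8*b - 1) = 6*b^5 - 21*b^4 - 13*b^3 + 58*b^2 - 15*b + 1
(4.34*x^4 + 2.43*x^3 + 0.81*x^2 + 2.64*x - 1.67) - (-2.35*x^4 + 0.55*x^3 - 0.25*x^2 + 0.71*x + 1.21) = 6.69*x^4 + 1.88*x^3 + 1.06*x^2 + 1.93*x - 2.88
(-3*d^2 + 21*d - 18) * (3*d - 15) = -9*d^3 + 108*d^2 - 369*d + 270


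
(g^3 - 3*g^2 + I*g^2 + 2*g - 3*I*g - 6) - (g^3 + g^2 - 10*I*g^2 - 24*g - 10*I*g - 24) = -4*g^2 + 11*I*g^2 + 26*g + 7*I*g + 18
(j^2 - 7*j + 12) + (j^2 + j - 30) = 2*j^2 - 6*j - 18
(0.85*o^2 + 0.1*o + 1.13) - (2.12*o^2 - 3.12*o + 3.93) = -1.27*o^2 + 3.22*o - 2.8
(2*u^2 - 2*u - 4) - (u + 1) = 2*u^2 - 3*u - 5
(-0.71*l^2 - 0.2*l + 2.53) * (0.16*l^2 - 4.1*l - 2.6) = -0.1136*l^4 + 2.879*l^3 + 3.0708*l^2 - 9.853*l - 6.578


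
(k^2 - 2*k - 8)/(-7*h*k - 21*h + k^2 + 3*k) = (-k^2 + 2*k + 8)/(7*h*k + 21*h - k^2 - 3*k)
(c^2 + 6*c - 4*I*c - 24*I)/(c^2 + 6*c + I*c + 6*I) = (c - 4*I)/(c + I)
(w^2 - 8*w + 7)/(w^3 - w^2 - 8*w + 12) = (w^2 - 8*w + 7)/(w^3 - w^2 - 8*w + 12)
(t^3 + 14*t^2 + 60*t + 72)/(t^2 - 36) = (t^2 + 8*t + 12)/(t - 6)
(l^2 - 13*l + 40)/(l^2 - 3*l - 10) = (l - 8)/(l + 2)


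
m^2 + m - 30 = (m - 5)*(m + 6)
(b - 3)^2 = b^2 - 6*b + 9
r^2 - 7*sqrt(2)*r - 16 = (r - 8*sqrt(2))*(r + sqrt(2))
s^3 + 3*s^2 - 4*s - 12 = (s - 2)*(s + 2)*(s + 3)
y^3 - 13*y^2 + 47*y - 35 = (y - 7)*(y - 5)*(y - 1)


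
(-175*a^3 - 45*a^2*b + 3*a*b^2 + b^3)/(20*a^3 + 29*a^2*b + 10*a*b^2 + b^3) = (-35*a^2 - 2*a*b + b^2)/(4*a^2 + 5*a*b + b^2)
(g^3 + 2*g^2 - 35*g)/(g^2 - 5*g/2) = 2*(g^2 + 2*g - 35)/(2*g - 5)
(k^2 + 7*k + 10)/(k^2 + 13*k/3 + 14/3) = 3*(k + 5)/(3*k + 7)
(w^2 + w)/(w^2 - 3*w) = (w + 1)/(w - 3)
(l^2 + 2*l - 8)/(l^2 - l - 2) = (l + 4)/(l + 1)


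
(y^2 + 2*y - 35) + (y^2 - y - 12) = 2*y^2 + y - 47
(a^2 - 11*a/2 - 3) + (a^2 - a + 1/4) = 2*a^2 - 13*a/2 - 11/4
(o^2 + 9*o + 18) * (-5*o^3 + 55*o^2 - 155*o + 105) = -5*o^5 + 10*o^4 + 250*o^3 - 300*o^2 - 1845*o + 1890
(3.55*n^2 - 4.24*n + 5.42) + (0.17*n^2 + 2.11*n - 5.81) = 3.72*n^2 - 2.13*n - 0.39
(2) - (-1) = 3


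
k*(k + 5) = k^2 + 5*k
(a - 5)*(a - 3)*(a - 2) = a^3 - 10*a^2 + 31*a - 30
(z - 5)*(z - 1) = z^2 - 6*z + 5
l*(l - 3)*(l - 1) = l^3 - 4*l^2 + 3*l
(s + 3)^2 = s^2 + 6*s + 9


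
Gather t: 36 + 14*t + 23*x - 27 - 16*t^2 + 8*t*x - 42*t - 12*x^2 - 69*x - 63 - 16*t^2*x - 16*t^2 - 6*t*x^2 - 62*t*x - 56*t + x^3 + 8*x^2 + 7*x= t^2*(-16*x - 32) + t*(-6*x^2 - 54*x - 84) + x^3 - 4*x^2 - 39*x - 54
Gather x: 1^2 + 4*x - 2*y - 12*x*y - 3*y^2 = x*(4 - 12*y) - 3*y^2 - 2*y + 1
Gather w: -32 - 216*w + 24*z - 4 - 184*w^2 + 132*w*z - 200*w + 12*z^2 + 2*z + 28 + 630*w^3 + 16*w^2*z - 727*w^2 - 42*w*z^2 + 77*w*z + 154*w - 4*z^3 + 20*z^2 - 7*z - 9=630*w^3 + w^2*(16*z - 911) + w*(-42*z^2 + 209*z - 262) - 4*z^3 + 32*z^2 + 19*z - 17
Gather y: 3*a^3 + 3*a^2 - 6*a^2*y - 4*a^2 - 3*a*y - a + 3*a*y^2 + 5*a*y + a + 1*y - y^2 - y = 3*a^3 - a^2 + y^2*(3*a - 1) + y*(-6*a^2 + 2*a)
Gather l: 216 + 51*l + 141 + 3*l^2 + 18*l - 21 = 3*l^2 + 69*l + 336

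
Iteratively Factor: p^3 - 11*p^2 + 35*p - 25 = (p - 5)*(p^2 - 6*p + 5) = (p - 5)*(p - 1)*(p - 5)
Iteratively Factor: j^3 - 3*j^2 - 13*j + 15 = (j + 3)*(j^2 - 6*j + 5) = (j - 5)*(j + 3)*(j - 1)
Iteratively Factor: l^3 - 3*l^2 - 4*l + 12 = (l - 3)*(l^2 - 4) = (l - 3)*(l - 2)*(l + 2)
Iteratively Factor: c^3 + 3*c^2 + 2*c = (c + 2)*(c^2 + c) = c*(c + 2)*(c + 1)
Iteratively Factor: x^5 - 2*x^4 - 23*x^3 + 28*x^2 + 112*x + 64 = (x + 4)*(x^4 - 6*x^3 + x^2 + 24*x + 16) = (x + 1)*(x + 4)*(x^3 - 7*x^2 + 8*x + 16) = (x - 4)*(x + 1)*(x + 4)*(x^2 - 3*x - 4) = (x - 4)^2*(x + 1)*(x + 4)*(x + 1)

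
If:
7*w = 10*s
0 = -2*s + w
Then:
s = 0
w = 0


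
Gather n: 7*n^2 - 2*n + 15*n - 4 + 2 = 7*n^2 + 13*n - 2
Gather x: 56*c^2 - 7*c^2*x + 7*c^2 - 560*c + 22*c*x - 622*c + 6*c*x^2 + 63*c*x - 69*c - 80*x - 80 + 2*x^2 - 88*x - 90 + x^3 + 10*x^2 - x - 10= 63*c^2 - 1251*c + x^3 + x^2*(6*c + 12) + x*(-7*c^2 + 85*c - 169) - 180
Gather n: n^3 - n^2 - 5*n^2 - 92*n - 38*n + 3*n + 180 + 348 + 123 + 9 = n^3 - 6*n^2 - 127*n + 660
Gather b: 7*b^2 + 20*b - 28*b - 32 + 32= 7*b^2 - 8*b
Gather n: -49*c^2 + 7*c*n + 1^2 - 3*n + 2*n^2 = -49*c^2 + 2*n^2 + n*(7*c - 3) + 1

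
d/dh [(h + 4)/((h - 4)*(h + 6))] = (-h^2 - 8*h - 32)/(h^4 + 4*h^3 - 44*h^2 - 96*h + 576)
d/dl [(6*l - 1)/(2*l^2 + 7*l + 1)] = (-12*l^2 + 4*l + 13)/(4*l^4 + 28*l^3 + 53*l^2 + 14*l + 1)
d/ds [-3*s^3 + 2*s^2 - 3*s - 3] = -9*s^2 + 4*s - 3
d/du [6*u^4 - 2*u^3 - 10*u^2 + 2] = 2*u*(12*u^2 - 3*u - 10)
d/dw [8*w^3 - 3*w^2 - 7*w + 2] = 24*w^2 - 6*w - 7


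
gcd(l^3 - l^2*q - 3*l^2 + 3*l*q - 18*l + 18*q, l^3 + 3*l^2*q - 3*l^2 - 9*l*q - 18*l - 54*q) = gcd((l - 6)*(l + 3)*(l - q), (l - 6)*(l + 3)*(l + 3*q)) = l^2 - 3*l - 18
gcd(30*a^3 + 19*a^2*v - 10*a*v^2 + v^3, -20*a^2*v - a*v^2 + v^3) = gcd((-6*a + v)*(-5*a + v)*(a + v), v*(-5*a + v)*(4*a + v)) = -5*a + v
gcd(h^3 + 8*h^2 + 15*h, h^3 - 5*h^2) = h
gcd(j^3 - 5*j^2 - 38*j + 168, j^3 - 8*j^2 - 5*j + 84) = j^2 - 11*j + 28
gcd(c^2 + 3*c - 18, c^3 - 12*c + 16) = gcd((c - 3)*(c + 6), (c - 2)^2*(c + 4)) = 1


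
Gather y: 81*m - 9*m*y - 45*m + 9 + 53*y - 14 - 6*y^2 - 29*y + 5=36*m - 6*y^2 + y*(24 - 9*m)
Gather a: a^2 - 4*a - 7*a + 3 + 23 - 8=a^2 - 11*a + 18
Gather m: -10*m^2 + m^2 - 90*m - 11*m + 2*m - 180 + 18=-9*m^2 - 99*m - 162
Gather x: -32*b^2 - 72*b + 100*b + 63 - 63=-32*b^2 + 28*b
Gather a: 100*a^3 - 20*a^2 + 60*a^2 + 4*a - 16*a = 100*a^3 + 40*a^2 - 12*a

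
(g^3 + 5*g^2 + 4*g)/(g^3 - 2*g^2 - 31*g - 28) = g/(g - 7)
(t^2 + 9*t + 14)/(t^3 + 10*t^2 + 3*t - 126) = (t + 2)/(t^2 + 3*t - 18)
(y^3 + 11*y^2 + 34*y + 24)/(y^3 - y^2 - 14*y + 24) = (y^2 + 7*y + 6)/(y^2 - 5*y + 6)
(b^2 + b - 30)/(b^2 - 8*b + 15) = (b + 6)/(b - 3)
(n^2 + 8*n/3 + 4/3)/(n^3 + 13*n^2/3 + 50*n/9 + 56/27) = 9*(n + 2)/(9*n^2 + 33*n + 28)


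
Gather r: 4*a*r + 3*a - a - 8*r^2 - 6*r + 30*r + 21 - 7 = 2*a - 8*r^2 + r*(4*a + 24) + 14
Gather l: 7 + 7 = 14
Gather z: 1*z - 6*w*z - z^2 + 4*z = -z^2 + z*(5 - 6*w)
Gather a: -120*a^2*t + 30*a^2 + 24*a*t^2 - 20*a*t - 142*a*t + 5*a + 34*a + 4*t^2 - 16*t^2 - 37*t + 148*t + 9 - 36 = a^2*(30 - 120*t) + a*(24*t^2 - 162*t + 39) - 12*t^2 + 111*t - 27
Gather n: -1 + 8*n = 8*n - 1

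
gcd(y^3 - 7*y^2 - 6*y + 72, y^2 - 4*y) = y - 4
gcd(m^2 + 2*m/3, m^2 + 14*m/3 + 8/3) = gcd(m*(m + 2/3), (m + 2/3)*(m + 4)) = m + 2/3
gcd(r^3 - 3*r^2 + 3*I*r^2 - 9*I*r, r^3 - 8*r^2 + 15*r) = r^2 - 3*r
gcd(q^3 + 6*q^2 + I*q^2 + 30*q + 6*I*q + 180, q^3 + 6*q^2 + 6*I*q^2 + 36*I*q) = q^2 + q*(6 + 6*I) + 36*I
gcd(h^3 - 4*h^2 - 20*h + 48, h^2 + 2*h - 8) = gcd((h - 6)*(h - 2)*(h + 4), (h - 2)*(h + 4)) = h^2 + 2*h - 8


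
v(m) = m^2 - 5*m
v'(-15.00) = -35.00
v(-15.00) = 300.00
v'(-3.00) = -11.00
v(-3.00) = 24.00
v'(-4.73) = -14.46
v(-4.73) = 46.02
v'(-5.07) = -15.14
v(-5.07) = 51.05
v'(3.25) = 1.50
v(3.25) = -5.69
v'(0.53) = -3.94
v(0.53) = -2.37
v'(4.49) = 3.98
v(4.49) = -2.29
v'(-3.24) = -11.48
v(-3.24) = 26.70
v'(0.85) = -3.30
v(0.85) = -3.53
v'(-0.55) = -6.10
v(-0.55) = 3.05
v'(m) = 2*m - 5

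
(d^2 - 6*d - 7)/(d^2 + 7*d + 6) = (d - 7)/(d + 6)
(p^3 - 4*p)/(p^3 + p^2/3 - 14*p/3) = 3*(p + 2)/(3*p + 7)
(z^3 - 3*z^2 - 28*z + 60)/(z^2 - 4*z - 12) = (z^2 + 3*z - 10)/(z + 2)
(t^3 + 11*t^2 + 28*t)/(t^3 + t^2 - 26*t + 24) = t*(t^2 + 11*t + 28)/(t^3 + t^2 - 26*t + 24)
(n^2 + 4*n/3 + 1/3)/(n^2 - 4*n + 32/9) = 3*(3*n^2 + 4*n + 1)/(9*n^2 - 36*n + 32)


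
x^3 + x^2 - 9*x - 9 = (x - 3)*(x + 1)*(x + 3)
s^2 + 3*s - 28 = (s - 4)*(s + 7)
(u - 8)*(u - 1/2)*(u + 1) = u^3 - 15*u^2/2 - 9*u/2 + 4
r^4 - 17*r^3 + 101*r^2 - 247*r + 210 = (r - 7)*(r - 5)*(r - 3)*(r - 2)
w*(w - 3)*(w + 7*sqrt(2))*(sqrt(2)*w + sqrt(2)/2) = sqrt(2)*w^4 - 5*sqrt(2)*w^3/2 + 14*w^3 - 35*w^2 - 3*sqrt(2)*w^2/2 - 21*w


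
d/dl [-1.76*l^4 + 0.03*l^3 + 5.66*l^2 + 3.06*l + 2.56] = -7.04*l^3 + 0.09*l^2 + 11.32*l + 3.06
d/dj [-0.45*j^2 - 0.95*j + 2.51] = -0.9*j - 0.95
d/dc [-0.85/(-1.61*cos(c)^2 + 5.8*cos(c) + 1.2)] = (2.737*cos(c) - 4.93)*sin(c)/(-1.61*cos(c)^2 + 5.8*cos(c) + 1.2)^2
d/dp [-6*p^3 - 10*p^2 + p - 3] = -18*p^2 - 20*p + 1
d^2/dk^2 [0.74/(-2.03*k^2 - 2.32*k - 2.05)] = (6.098932*k^2 + 6.970208*k - 0.74*(4.06*k + 2.32)*(8.12*k + 4.64) + 6.15902)/(2.03*k^2 + 2.32*k + 2.05)^3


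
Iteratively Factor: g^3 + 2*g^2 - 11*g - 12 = (g + 4)*(g^2 - 2*g - 3) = (g + 1)*(g + 4)*(g - 3)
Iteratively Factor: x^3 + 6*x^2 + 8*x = (x + 4)*(x^2 + 2*x) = x*(x + 4)*(x + 2)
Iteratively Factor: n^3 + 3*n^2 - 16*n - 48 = (n + 4)*(n^2 - n - 12) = (n - 4)*(n + 4)*(n + 3)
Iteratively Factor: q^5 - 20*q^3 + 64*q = (q - 4)*(q^4 + 4*q^3 - 4*q^2 - 16*q) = (q - 4)*(q + 2)*(q^3 + 2*q^2 - 8*q) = (q - 4)*(q - 2)*(q + 2)*(q^2 + 4*q) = (q - 4)*(q - 2)*(q + 2)*(q + 4)*(q)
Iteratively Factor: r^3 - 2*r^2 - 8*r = (r)*(r^2 - 2*r - 8) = r*(r + 2)*(r - 4)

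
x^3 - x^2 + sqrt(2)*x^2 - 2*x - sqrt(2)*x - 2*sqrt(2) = (x - 2)*(x + 1)*(x + sqrt(2))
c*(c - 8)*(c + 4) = c^3 - 4*c^2 - 32*c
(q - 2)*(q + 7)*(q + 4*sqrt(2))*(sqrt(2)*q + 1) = sqrt(2)*q^4 + 5*sqrt(2)*q^3 + 9*q^3 - 10*sqrt(2)*q^2 + 45*q^2 - 126*q + 20*sqrt(2)*q - 56*sqrt(2)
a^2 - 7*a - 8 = (a - 8)*(a + 1)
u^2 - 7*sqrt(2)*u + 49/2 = (u - 7*sqrt(2)/2)^2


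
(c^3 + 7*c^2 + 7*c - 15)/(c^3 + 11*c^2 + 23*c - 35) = (c + 3)/(c + 7)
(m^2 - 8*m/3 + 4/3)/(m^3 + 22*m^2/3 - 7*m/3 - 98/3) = (3*m - 2)/(3*m^2 + 28*m + 49)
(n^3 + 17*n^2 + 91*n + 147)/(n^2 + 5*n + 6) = (n^2 + 14*n + 49)/(n + 2)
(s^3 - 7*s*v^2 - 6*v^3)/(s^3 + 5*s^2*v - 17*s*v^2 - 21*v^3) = (s + 2*v)/(s + 7*v)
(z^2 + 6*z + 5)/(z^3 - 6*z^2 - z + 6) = (z + 5)/(z^2 - 7*z + 6)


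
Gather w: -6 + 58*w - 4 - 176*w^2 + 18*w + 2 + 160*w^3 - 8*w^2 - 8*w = 160*w^3 - 184*w^2 + 68*w - 8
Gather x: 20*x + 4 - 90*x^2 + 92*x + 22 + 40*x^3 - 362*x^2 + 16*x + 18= 40*x^3 - 452*x^2 + 128*x + 44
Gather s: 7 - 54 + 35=-12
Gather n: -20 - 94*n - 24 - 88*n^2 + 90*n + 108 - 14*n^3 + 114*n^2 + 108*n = -14*n^3 + 26*n^2 + 104*n + 64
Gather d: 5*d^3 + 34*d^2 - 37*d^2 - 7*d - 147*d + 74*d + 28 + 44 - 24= 5*d^3 - 3*d^2 - 80*d + 48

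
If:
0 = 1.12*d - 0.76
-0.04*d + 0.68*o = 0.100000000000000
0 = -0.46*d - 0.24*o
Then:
No Solution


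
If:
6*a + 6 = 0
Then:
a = -1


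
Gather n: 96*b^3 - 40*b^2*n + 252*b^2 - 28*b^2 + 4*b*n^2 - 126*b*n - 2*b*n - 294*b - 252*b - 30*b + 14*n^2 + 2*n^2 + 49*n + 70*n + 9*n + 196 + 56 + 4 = 96*b^3 + 224*b^2 - 576*b + n^2*(4*b + 16) + n*(-40*b^2 - 128*b + 128) + 256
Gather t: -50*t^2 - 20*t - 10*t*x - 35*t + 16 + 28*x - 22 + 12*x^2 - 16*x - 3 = -50*t^2 + t*(-10*x - 55) + 12*x^2 + 12*x - 9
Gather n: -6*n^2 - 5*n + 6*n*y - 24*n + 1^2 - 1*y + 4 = -6*n^2 + n*(6*y - 29) - y + 5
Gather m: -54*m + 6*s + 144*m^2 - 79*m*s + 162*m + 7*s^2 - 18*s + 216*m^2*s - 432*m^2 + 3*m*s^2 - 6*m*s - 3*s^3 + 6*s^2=m^2*(216*s - 288) + m*(3*s^2 - 85*s + 108) - 3*s^3 + 13*s^2 - 12*s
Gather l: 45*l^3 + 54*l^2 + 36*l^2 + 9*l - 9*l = 45*l^3 + 90*l^2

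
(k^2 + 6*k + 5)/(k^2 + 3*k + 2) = (k + 5)/(k + 2)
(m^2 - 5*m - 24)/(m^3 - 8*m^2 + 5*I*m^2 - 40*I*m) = (m + 3)/(m*(m + 5*I))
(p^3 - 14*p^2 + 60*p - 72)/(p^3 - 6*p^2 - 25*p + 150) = (p^2 - 8*p + 12)/(p^2 - 25)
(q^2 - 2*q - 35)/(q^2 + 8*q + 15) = (q - 7)/(q + 3)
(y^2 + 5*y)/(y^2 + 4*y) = (y + 5)/(y + 4)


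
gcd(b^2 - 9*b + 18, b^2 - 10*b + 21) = b - 3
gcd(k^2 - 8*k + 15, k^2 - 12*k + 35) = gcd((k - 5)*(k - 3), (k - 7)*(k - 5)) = k - 5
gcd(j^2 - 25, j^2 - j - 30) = j + 5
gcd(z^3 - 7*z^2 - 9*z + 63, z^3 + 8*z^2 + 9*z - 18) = z + 3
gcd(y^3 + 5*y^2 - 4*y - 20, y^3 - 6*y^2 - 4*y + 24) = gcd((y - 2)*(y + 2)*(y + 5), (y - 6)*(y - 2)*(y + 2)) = y^2 - 4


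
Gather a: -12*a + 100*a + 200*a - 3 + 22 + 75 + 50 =288*a + 144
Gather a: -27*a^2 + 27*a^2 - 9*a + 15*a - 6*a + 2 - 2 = 0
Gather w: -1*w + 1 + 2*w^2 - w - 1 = 2*w^2 - 2*w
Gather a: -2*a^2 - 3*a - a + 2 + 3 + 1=-2*a^2 - 4*a + 6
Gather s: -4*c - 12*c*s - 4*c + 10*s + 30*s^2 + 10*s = -8*c + 30*s^2 + s*(20 - 12*c)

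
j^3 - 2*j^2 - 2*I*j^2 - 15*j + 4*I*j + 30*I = (j - 5)*(j + 3)*(j - 2*I)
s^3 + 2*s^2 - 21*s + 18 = (s - 3)*(s - 1)*(s + 6)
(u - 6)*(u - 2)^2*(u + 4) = u^4 - 6*u^3 - 12*u^2 + 88*u - 96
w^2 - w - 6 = (w - 3)*(w + 2)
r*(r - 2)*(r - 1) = r^3 - 3*r^2 + 2*r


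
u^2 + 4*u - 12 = (u - 2)*(u + 6)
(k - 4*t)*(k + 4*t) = k^2 - 16*t^2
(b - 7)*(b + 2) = b^2 - 5*b - 14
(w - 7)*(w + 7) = w^2 - 49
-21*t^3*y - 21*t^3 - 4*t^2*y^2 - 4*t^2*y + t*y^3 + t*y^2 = (-7*t + y)*(3*t + y)*(t*y + t)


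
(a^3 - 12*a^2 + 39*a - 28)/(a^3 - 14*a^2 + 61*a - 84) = (a - 1)/(a - 3)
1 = 1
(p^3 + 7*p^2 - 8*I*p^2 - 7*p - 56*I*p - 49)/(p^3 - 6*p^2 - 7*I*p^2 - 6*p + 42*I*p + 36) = (p^2 + 7*p*(1 - I) - 49*I)/(p^2 - 6*p*(1 + I) + 36*I)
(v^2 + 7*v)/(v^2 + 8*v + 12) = v*(v + 7)/(v^2 + 8*v + 12)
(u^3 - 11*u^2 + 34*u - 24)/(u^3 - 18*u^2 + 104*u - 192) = (u - 1)/(u - 8)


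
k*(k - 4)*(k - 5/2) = k^3 - 13*k^2/2 + 10*k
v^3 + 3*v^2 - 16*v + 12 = (v - 2)*(v - 1)*(v + 6)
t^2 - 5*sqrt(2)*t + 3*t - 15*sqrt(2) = (t + 3)*(t - 5*sqrt(2))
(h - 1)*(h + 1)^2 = h^3 + h^2 - h - 1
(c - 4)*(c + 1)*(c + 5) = c^3 + 2*c^2 - 19*c - 20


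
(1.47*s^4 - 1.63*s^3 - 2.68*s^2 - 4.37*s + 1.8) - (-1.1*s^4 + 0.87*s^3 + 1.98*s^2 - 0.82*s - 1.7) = 2.57*s^4 - 2.5*s^3 - 4.66*s^2 - 3.55*s + 3.5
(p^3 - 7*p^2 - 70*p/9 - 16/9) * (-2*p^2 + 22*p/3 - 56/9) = -2*p^5 + 64*p^4/3 - 42*p^3 - 268*p^2/27 + 2864*p/81 + 896/81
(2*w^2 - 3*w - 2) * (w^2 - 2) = 2*w^4 - 3*w^3 - 6*w^2 + 6*w + 4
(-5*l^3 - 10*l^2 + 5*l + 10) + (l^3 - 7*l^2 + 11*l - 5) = -4*l^3 - 17*l^2 + 16*l + 5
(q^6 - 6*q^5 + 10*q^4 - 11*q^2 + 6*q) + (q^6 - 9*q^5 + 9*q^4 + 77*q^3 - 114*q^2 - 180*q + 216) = 2*q^6 - 15*q^5 + 19*q^4 + 77*q^3 - 125*q^2 - 174*q + 216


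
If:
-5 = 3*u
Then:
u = -5/3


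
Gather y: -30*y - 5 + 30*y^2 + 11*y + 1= 30*y^2 - 19*y - 4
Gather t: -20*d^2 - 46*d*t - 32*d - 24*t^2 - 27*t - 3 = -20*d^2 - 32*d - 24*t^2 + t*(-46*d - 27) - 3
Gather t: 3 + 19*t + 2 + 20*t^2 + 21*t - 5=20*t^2 + 40*t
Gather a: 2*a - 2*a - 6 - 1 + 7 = 0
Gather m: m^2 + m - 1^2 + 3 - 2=m^2 + m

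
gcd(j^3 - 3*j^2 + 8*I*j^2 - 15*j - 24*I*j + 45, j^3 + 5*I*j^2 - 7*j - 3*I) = j + 3*I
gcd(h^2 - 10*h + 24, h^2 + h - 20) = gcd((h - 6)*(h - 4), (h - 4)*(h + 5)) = h - 4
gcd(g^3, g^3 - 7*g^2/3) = g^2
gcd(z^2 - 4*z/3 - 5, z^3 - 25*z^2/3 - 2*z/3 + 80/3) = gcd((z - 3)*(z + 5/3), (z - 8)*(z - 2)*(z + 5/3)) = z + 5/3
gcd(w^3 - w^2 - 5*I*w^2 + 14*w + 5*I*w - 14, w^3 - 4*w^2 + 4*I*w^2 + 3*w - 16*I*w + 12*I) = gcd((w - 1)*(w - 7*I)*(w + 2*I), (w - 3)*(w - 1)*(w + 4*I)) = w - 1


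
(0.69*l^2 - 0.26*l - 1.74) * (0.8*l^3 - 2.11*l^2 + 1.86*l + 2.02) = 0.552*l^5 - 1.6639*l^4 + 0.44*l^3 + 4.5816*l^2 - 3.7616*l - 3.5148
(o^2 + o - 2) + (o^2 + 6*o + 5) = 2*o^2 + 7*o + 3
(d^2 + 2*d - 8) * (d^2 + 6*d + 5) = d^4 + 8*d^3 + 9*d^2 - 38*d - 40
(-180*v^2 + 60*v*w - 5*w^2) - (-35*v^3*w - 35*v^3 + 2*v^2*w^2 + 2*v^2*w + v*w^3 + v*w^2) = 35*v^3*w + 35*v^3 - 2*v^2*w^2 - 2*v^2*w - 180*v^2 - v*w^3 - v*w^2 + 60*v*w - 5*w^2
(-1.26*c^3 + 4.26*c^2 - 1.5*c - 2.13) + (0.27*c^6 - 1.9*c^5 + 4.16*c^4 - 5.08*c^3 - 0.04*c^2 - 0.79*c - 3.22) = 0.27*c^6 - 1.9*c^5 + 4.16*c^4 - 6.34*c^3 + 4.22*c^2 - 2.29*c - 5.35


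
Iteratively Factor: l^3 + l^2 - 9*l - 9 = (l + 3)*(l^2 - 2*l - 3) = (l - 3)*(l + 3)*(l + 1)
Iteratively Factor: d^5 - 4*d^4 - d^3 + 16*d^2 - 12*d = (d - 3)*(d^4 - d^3 - 4*d^2 + 4*d) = (d - 3)*(d + 2)*(d^3 - 3*d^2 + 2*d) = d*(d - 3)*(d + 2)*(d^2 - 3*d + 2) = d*(d - 3)*(d - 1)*(d + 2)*(d - 2)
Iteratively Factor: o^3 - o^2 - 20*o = (o - 5)*(o^2 + 4*o) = o*(o - 5)*(o + 4)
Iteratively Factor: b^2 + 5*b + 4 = (b + 1)*(b + 4)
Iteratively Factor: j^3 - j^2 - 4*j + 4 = (j + 2)*(j^2 - 3*j + 2) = (j - 1)*(j + 2)*(j - 2)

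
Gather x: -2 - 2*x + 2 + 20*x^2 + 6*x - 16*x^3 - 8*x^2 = -16*x^3 + 12*x^2 + 4*x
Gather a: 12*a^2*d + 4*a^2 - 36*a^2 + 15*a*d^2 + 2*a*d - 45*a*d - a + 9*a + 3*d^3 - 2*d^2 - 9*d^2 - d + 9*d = a^2*(12*d - 32) + a*(15*d^2 - 43*d + 8) + 3*d^3 - 11*d^2 + 8*d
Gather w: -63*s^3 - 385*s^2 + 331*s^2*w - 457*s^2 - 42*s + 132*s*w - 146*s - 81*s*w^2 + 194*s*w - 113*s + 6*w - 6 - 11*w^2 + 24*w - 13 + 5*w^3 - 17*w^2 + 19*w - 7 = -63*s^3 - 842*s^2 - 301*s + 5*w^3 + w^2*(-81*s - 28) + w*(331*s^2 + 326*s + 49) - 26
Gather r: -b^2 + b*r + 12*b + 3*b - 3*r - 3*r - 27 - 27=-b^2 + 15*b + r*(b - 6) - 54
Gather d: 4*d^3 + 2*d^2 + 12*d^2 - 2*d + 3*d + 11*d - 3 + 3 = 4*d^3 + 14*d^2 + 12*d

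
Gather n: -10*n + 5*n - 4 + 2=-5*n - 2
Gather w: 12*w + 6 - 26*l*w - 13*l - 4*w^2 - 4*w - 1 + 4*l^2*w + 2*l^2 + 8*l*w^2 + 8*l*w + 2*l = 2*l^2 - 11*l + w^2*(8*l - 4) + w*(4*l^2 - 18*l + 8) + 5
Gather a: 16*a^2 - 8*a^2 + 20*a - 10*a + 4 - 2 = 8*a^2 + 10*a + 2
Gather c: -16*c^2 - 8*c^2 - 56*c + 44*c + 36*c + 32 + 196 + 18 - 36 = -24*c^2 + 24*c + 210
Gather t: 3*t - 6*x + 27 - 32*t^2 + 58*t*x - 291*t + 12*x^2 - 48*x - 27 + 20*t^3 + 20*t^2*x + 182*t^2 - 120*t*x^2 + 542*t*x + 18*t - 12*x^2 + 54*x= 20*t^3 + t^2*(20*x + 150) + t*(-120*x^2 + 600*x - 270)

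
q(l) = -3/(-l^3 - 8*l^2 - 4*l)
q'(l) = -3*(3*l^2 + 16*l + 4)/(-l^3 - 8*l^2 - 4*l)^2 = 3*(-3*l^2 - 16*l - 4)/(l^2*(l^2 + 8*l + 4)^2)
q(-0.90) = 1.39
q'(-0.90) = 5.17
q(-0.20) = -6.15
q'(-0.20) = -11.59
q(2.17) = 0.05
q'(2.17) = -0.05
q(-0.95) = 1.17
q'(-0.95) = 3.88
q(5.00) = 0.01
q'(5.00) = -0.00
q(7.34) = 0.00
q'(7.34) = -0.00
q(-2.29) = 0.14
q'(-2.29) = 0.12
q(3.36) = 0.02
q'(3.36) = -0.01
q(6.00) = 0.01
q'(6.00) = 0.00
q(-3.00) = 0.09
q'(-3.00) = 0.05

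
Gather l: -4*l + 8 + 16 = 24 - 4*l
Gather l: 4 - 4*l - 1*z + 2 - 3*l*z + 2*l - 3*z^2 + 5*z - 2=l*(-3*z - 2) - 3*z^2 + 4*z + 4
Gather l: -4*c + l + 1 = -4*c + l + 1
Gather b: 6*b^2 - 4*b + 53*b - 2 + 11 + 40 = 6*b^2 + 49*b + 49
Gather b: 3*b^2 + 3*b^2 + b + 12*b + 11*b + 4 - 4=6*b^2 + 24*b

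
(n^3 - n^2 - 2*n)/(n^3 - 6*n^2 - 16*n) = (-n^2 + n + 2)/(-n^2 + 6*n + 16)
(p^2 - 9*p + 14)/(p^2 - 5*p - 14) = (p - 2)/(p + 2)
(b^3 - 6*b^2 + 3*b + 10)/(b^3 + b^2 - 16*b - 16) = (b^2 - 7*b + 10)/(b^2 - 16)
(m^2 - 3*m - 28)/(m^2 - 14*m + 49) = (m + 4)/(m - 7)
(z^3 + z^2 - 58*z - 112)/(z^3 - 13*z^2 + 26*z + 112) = (z + 7)/(z - 7)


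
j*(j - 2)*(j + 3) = j^3 + j^2 - 6*j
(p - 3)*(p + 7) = p^2 + 4*p - 21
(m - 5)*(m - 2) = m^2 - 7*m + 10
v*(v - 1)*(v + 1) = v^3 - v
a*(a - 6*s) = a^2 - 6*a*s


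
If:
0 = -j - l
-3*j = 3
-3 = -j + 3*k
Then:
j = -1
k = -4/3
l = 1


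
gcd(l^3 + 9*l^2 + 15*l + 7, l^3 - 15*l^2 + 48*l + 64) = l + 1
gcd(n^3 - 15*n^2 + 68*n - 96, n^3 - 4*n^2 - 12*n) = 1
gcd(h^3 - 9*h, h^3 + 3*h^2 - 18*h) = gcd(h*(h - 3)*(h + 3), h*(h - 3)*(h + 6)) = h^2 - 3*h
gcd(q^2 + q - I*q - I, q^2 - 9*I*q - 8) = q - I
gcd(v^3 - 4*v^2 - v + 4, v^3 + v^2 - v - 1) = v^2 - 1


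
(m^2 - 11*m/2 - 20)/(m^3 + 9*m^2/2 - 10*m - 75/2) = (m - 8)/(m^2 + 2*m - 15)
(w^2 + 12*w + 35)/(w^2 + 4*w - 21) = (w + 5)/(w - 3)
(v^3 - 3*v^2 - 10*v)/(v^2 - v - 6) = v*(v - 5)/(v - 3)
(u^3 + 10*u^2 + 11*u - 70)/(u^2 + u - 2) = (u^3 + 10*u^2 + 11*u - 70)/(u^2 + u - 2)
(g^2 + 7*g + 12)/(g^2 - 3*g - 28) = (g + 3)/(g - 7)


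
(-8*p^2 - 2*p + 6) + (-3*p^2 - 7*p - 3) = -11*p^2 - 9*p + 3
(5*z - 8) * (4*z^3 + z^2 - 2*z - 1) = 20*z^4 - 27*z^3 - 18*z^2 + 11*z + 8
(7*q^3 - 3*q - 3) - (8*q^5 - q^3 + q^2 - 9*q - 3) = -8*q^5 + 8*q^3 - q^2 + 6*q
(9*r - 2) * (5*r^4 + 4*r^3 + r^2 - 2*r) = 45*r^5 + 26*r^4 + r^3 - 20*r^2 + 4*r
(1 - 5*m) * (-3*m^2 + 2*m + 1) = 15*m^3 - 13*m^2 - 3*m + 1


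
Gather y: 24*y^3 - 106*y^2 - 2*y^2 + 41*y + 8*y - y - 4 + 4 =24*y^3 - 108*y^2 + 48*y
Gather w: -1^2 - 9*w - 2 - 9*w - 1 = -18*w - 4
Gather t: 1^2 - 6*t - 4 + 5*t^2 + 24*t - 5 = 5*t^2 + 18*t - 8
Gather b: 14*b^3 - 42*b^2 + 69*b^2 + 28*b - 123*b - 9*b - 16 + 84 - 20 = 14*b^3 + 27*b^2 - 104*b + 48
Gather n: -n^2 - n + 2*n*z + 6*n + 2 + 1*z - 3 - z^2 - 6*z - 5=-n^2 + n*(2*z + 5) - z^2 - 5*z - 6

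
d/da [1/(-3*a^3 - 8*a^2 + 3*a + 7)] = (9*a^2 + 16*a - 3)/(3*a^3 + 8*a^2 - 3*a - 7)^2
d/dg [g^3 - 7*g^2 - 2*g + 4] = 3*g^2 - 14*g - 2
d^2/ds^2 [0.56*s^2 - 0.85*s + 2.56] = 1.12000000000000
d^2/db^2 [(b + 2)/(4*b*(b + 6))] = (b^3 + 6*b^2 + 36*b + 72)/(2*b^3*(b^3 + 18*b^2 + 108*b + 216))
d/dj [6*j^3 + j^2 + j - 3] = 18*j^2 + 2*j + 1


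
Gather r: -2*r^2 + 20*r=-2*r^2 + 20*r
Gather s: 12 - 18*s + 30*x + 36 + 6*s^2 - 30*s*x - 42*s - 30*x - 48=6*s^2 + s*(-30*x - 60)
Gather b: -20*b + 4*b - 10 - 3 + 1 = -16*b - 12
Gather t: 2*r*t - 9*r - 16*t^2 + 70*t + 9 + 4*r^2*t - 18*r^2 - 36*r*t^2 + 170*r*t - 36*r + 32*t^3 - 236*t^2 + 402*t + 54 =-18*r^2 - 45*r + 32*t^3 + t^2*(-36*r - 252) + t*(4*r^2 + 172*r + 472) + 63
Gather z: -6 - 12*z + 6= -12*z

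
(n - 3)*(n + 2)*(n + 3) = n^3 + 2*n^2 - 9*n - 18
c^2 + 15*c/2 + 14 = (c + 7/2)*(c + 4)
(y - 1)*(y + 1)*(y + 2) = y^3 + 2*y^2 - y - 2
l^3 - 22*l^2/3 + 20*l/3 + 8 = (l - 6)*(l - 2)*(l + 2/3)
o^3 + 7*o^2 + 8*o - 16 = (o - 1)*(o + 4)^2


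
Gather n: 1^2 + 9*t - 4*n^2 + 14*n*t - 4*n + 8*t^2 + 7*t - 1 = -4*n^2 + n*(14*t - 4) + 8*t^2 + 16*t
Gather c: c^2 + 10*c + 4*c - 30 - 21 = c^2 + 14*c - 51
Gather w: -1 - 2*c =-2*c - 1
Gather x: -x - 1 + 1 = -x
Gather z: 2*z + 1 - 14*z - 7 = -12*z - 6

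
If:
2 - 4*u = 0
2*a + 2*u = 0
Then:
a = -1/2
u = 1/2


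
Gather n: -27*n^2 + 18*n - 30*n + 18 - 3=-27*n^2 - 12*n + 15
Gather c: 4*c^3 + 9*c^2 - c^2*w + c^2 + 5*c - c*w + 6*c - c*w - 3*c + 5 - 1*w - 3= 4*c^3 + c^2*(10 - w) + c*(8 - 2*w) - w + 2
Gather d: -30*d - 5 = -30*d - 5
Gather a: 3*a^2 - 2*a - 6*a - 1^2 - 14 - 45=3*a^2 - 8*a - 60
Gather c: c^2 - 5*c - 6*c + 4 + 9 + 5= c^2 - 11*c + 18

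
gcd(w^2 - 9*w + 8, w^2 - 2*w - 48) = w - 8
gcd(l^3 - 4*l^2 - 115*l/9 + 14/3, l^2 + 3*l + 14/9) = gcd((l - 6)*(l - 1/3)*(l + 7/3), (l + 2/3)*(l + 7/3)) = l + 7/3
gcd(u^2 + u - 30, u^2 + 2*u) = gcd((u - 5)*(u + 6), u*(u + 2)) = 1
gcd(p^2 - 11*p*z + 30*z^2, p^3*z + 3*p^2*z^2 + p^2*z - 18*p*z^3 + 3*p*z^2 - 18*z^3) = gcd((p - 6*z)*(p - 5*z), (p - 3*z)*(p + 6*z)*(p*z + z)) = 1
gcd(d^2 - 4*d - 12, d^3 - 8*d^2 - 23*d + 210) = d - 6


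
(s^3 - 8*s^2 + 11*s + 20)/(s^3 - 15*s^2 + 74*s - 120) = (s + 1)/(s - 6)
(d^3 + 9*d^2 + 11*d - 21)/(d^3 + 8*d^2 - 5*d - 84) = (d^2 + 2*d - 3)/(d^2 + d - 12)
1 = 1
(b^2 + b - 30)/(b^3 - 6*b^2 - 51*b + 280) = (b + 6)/(b^2 - b - 56)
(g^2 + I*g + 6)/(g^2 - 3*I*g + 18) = (g - 2*I)/(g - 6*I)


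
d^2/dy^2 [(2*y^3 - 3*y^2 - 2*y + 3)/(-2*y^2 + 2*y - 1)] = 2*(16*y^3 - 42*y^2 + 18*y + 1)/(8*y^6 - 24*y^5 + 36*y^4 - 32*y^3 + 18*y^2 - 6*y + 1)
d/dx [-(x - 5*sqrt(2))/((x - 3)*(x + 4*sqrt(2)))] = ((x - 3)*(x - 5*sqrt(2)) - (x - 3)*(x + 4*sqrt(2)) + (x - 5*sqrt(2))*(x + 4*sqrt(2)))/((x - 3)^2*(x + 4*sqrt(2))^2)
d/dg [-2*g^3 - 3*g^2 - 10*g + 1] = -6*g^2 - 6*g - 10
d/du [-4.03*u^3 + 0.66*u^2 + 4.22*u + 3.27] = -12.09*u^2 + 1.32*u + 4.22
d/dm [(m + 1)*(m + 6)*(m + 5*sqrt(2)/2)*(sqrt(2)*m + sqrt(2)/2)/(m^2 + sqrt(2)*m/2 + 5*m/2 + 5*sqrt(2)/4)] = (16*sqrt(2)*m^5 + 64*m^4 + 120*sqrt(2)*m^4 + 400*m^3 + 340*sqrt(2)*m^3 + 466*sqrt(2)*m^2 + 896*m^2 + 140*m + 750*sqrt(2)*m - 240 + 415*sqrt(2))/(8*m^4 + 8*sqrt(2)*m^3 + 40*m^3 + 54*m^2 + 40*sqrt(2)*m^2 + 20*m + 50*sqrt(2)*m + 25)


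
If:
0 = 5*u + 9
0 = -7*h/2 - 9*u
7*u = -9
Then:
No Solution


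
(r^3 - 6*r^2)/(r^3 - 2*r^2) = (r - 6)/(r - 2)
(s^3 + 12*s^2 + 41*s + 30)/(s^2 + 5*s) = s + 7 + 6/s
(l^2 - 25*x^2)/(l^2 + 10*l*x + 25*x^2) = (l - 5*x)/(l + 5*x)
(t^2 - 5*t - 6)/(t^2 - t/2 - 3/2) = 2*(t - 6)/(2*t - 3)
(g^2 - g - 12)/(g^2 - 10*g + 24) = (g + 3)/(g - 6)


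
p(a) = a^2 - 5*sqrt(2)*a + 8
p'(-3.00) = -13.07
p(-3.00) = 38.21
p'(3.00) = -1.07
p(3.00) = -4.21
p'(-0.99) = -9.05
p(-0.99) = 15.98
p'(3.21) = -0.65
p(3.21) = -4.39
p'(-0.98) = -9.03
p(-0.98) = 15.89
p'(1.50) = -4.07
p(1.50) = -0.36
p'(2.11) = -2.85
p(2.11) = -2.47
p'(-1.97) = -11.01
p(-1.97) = 25.81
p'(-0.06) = -7.19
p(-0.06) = 8.43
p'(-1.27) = -9.61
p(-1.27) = 18.59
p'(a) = 2*a - 5*sqrt(2)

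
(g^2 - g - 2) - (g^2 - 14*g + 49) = 13*g - 51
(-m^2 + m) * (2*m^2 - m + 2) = -2*m^4 + 3*m^3 - 3*m^2 + 2*m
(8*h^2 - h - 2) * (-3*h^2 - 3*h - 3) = -24*h^4 - 21*h^3 - 15*h^2 + 9*h + 6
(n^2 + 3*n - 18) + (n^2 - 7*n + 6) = 2*n^2 - 4*n - 12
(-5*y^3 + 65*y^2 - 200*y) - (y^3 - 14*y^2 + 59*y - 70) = -6*y^3 + 79*y^2 - 259*y + 70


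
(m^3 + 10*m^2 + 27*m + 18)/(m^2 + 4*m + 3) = m + 6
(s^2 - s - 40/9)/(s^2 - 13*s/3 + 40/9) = (3*s + 5)/(3*s - 5)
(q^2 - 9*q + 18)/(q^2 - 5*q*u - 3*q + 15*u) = (q - 6)/(q - 5*u)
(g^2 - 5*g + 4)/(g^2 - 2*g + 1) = (g - 4)/(g - 1)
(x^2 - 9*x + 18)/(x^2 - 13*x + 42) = (x - 3)/(x - 7)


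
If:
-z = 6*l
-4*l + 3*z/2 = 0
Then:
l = 0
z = 0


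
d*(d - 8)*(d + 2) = d^3 - 6*d^2 - 16*d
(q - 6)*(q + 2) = q^2 - 4*q - 12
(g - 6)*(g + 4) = g^2 - 2*g - 24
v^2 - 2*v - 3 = (v - 3)*(v + 1)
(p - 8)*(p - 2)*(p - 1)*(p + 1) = p^4 - 10*p^3 + 15*p^2 + 10*p - 16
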